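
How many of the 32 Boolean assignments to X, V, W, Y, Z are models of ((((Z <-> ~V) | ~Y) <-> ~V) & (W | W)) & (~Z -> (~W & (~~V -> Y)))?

6

Initial set: {(((((Z <-> ~V) | ~Y) <-> ~V) & (W | W)) & (~Z -> (~W & (~~V -> Y))))}.
(((((Z <-> ~V) | ~Y) <-> ~V) & (W | W)) & (~Z -> (~W & (~~V -> Y)))): α-rule — add ((((Z <-> ~V) | ~Y) <-> ~V) & (W | W)), (~Z -> (~W & (~~V -> Y))).
((((Z <-> ~V) | ~Y) <-> ~V) & (W | W)): α-rule — add (((Z <-> ~V) | ~Y) <-> ~V), (W | W).
(~Z -> (~W & (~~V -> Y))): β-rule — branch into ~~Z  //  (~W & (~~V -> Y)).
  branch 1 (add ~~Z):
    (((Z <-> ~V) | ~Y) <-> ~V): β-rule — branch into ((Z <-> ~V) | ~Y), ~V  //  ~((Z <-> ~V) | ~Y), ~~V.
      branch 1.1 (add ((Z <-> ~V) | ~Y), ~V):
        (W | W): β-rule — branch into W  //  W.
          branch 1.1.1 (add W):
            ((Z <-> ~V) | ~Y): β-rule — branch into (Z <-> ~V)  //  ~Y.
              branch 1.1.1.1 (add (Z <-> ~V)):
                (Z <-> ~V): β-rule — branch into Z, ~V  //  ~Z, ~~V.
                  branch 1.1.1.1.1 (add Z, ~V):
                    ○ open, literals {V=false, W=true, Z=true}.
                  branch 1.1.1.1.2 (add ~Z, ~~V):
                    × closes — contains both Z and ~Z.
              branch 1.1.1.2 (add ~Y):
                ○ open, literals {V=false, W=true, Y=false, Z=true}.
          branch 1.1.2 (add W):
            ((Z <-> ~V) | ~Y): β-rule — branch into (Z <-> ~V)  //  ~Y.
              branch 1.1.2.1 (add (Z <-> ~V)):
                (Z <-> ~V): β-rule — branch into Z, ~V  //  ~Z, ~~V.
                  branch 1.1.2.1.1 (add Z, ~V):
                    ○ open, literals {V=false, W=true, Z=true}.
                  branch 1.1.2.1.2 (add ~Z, ~~V):
                    × closes — contains both Z and ~Z.
              branch 1.1.2.2 (add ~Y):
                ○ open, literals {V=false, W=true, Y=false, Z=true}.
      branch 1.2 (add ~((Z <-> ~V) | ~Y), ~~V):
        ~((Z <-> ~V) | ~Y): α-rule — add ~(Z <-> ~V), ~~Y.
        (W | W): β-rule — branch into W  //  W.
          branch 1.2.1 (add W):
            ~(Z <-> ~V): β-rule — branch into Z, ~~V  //  ~Z, ~V.
              branch 1.2.1.1 (add Z, ~~V):
                ○ open, literals {V=true, W=true, Y=true, Z=true}.
              branch 1.2.1.2 (add ~Z, ~V):
                × closes — contains both Z and ~Z.
          branch 1.2.2 (add W):
            ~(Z <-> ~V): β-rule — branch into Z, ~~V  //  ~Z, ~V.
              branch 1.2.2.1 (add Z, ~~V):
                ○ open, literals {V=true, W=true, Y=true, Z=true}.
              branch 1.2.2.2 (add ~Z, ~V):
                × closes — contains both Z and ~Z.
  branch 2 (add (~W & (~~V -> Y))):
    (~W & (~~V -> Y)): α-rule — add ~W, (~~V -> Y).
    (((Z <-> ~V) | ~Y) <-> ~V): β-rule — branch into ((Z <-> ~V) | ~Y), ~V  //  ~((Z <-> ~V) | ~Y), ~~V.
      branch 2.1 (add ((Z <-> ~V) | ~Y), ~V):
        (W | W): β-rule — branch into W  //  W.
          branch 2.1.1 (add W):
            × closes — contains both W and ~W.
          branch 2.1.2 (add W):
            × closes — contains both W and ~W.
      branch 2.2 (add ~((Z <-> ~V) | ~Y), ~~V):
        ~((Z <-> ~V) | ~Y): α-rule — add ~(Z <-> ~V), ~~Y.
        (W | W): β-rule — branch into W  //  W.
          branch 2.2.1 (add W):
            × closes — contains both W and ~W.
          branch 2.2.2 (add W):
            × closes — contains both W and ~W.
8 branches closed, 6 open.
Each open branch fixes some atoms; the unmentioned ones are free. Counting distinct full assignments: branch {V=false, W=true, Z=true} (X, Y) contributes 4 new; branch {V=false, W=true, Y=false, Z=true} (X) contributes 0 new; branch {V=false, W=true, Z=true} (X, Y) contributes 0 new; branch {V=false, W=true, Y=false, Z=true} (X) contributes 0 new; branch {V=true, W=true, Y=true, Z=true} (X) contributes 2 new; branch {V=true, W=true, Y=true, Z=true} (X) contributes 0 new. Total: 6.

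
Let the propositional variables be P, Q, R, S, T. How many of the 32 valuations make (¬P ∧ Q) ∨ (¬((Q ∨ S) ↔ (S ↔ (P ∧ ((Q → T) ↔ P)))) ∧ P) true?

12

Initial set: {((¬P ∧ Q) ∨ (¬((Q ∨ S) ↔ (S ↔ (P ∧ ((Q → T) ↔ P)))) ∧ P))}.
((¬P ∧ Q) ∨ (¬((Q ∨ S) ↔ (S ↔ (P ∧ ((Q → T) ↔ P)))) ∧ P)): β-rule — branch into (¬P ∧ Q)  //  (¬((Q ∨ S) ↔ (S ↔ (P ∧ ((Q → T) ↔ P)))) ∧ P).
  branch 1 (add (¬P ∧ Q)):
    (¬P ∧ Q): α-rule — add ¬P, Q.
    ○ open, literals {P=false, Q=true}.
  branch 2 (add (¬((Q ∨ S) ↔ (S ↔ (P ∧ ((Q → T) ↔ P)))) ∧ P)):
    (¬((Q ∨ S) ↔ (S ↔ (P ∧ ((Q → T) ↔ P)))) ∧ P): α-rule — add ¬((Q ∨ S) ↔ (S ↔ (P ∧ ((Q → T) ↔ P)))), P.
    ¬((Q ∨ S) ↔ (S ↔ (P ∧ ((Q → T) ↔ P)))): β-rule — branch into (Q ∨ S), ¬(S ↔ (P ∧ ((Q → T) ↔ P)))  //  ¬(Q ∨ S), (S ↔ (P ∧ ((Q → T) ↔ P))).
      branch 2.1 (add (Q ∨ S), ¬(S ↔ (P ∧ ((Q → T) ↔ P)))):
        (Q ∨ S): β-rule — branch into Q  //  S.
          branch 2.1.1 (add Q):
            ¬(S ↔ (P ∧ ((Q → T) ↔ P))): β-rule — branch into S, ¬(P ∧ ((Q → T) ↔ P))  //  ¬S, (P ∧ ((Q → T) ↔ P)).
              branch 2.1.1.1 (add S, ¬(P ∧ ((Q → T) ↔ P))):
                ¬(P ∧ ((Q → T) ↔ P)): β-rule — branch into ¬P  //  ¬((Q → T) ↔ P).
                  branch 2.1.1.1.1 (add ¬P):
                    × closes — contains both P and ¬P.
                  branch 2.1.1.1.2 (add ¬((Q → T) ↔ P)):
                    ¬((Q → T) ↔ P): β-rule — branch into (Q → T), ¬P  //  ¬(Q → T), P.
                      branch 2.1.1.1.2.1 (add (Q → T), ¬P):
                        × closes — contains both P and ¬P.
                      branch 2.1.1.1.2.2 (add ¬(Q → T), P):
                        ¬(Q → T): α-rule — add Q, ¬T.
                        ○ open, literals {P=true, Q=true, S=true, T=false}.
              branch 2.1.1.2 (add ¬S, (P ∧ ((Q → T) ↔ P))):
                (P ∧ ((Q → T) ↔ P)): α-rule — add P, ((Q → T) ↔ P).
                ((Q → T) ↔ P): β-rule — branch into (Q → T), P  //  ¬(Q → T), ¬P.
                  branch 2.1.1.2.1 (add (Q → T), P):
                    (Q → T): β-rule — branch into ¬Q  //  T.
                      branch 2.1.1.2.1.1 (add ¬Q):
                        × closes — contains both Q and ¬Q.
                      branch 2.1.1.2.1.2 (add T):
                        ○ open, literals {P=true, Q=true, S=false, T=true}.
                  branch 2.1.1.2.2 (add ¬(Q → T), ¬P):
                    × closes — contains both P and ¬P.
          branch 2.1.2 (add S):
            ¬(S ↔ (P ∧ ((Q → T) ↔ P))): β-rule — branch into S, ¬(P ∧ ((Q → T) ↔ P))  //  ¬S, (P ∧ ((Q → T) ↔ P)).
              branch 2.1.2.1 (add S, ¬(P ∧ ((Q → T) ↔ P))):
                ¬(P ∧ ((Q → T) ↔ P)): β-rule — branch into ¬P  //  ¬((Q → T) ↔ P).
                  branch 2.1.2.1.1 (add ¬P):
                    × closes — contains both P and ¬P.
                  branch 2.1.2.1.2 (add ¬((Q → T) ↔ P)):
                    ¬((Q → T) ↔ P): β-rule — branch into (Q → T), ¬P  //  ¬(Q → T), P.
                      branch 2.1.2.1.2.1 (add (Q → T), ¬P):
                        × closes — contains both P and ¬P.
                      branch 2.1.2.1.2.2 (add ¬(Q → T), P):
                        ¬(Q → T): α-rule — add Q, ¬T.
                        ○ open, literals {P=true, Q=true, S=true, T=false}.
              branch 2.1.2.2 (add ¬S, (P ∧ ((Q → T) ↔ P))):
                × closes — contains both S and ¬S.
      branch 2.2 (add ¬(Q ∨ S), (S ↔ (P ∧ ((Q → T) ↔ P)))):
        ¬(Q ∨ S): α-rule — add ¬Q, ¬S.
        (S ↔ (P ∧ ((Q → T) ↔ P))): β-rule — branch into S, (P ∧ ((Q → T) ↔ P))  //  ¬S, ¬(P ∧ ((Q → T) ↔ P)).
          branch 2.2.1 (add S, (P ∧ ((Q → T) ↔ P))):
            × closes — contains both S and ¬S.
          branch 2.2.2 (add ¬S, ¬(P ∧ ((Q → T) ↔ P))):
            ¬(P ∧ ((Q → T) ↔ P)): β-rule — branch into ¬P  //  ¬((Q → T) ↔ P).
              branch 2.2.2.1 (add ¬P):
                × closes — contains both P and ¬P.
              branch 2.2.2.2 (add ¬((Q → T) ↔ P)):
                ¬((Q → T) ↔ P): β-rule — branch into (Q → T), ¬P  //  ¬(Q → T), P.
                  branch 2.2.2.2.1 (add (Q → T), ¬P):
                    × closes — contains both P and ¬P.
                  branch 2.2.2.2.2 (add ¬(Q → T), P):
                    ¬(Q → T): α-rule — add Q, ¬T.
                    × closes — contains both Q and ¬Q.
11 branches closed, 4 open.
Each open branch fixes some atoms; the unmentioned ones are free. Counting distinct full assignments: branch {P=false, Q=true} (R, S, T) contributes 8 new; branch {P=true, Q=true, S=true, T=false} (R) contributes 2 new; branch {P=true, Q=true, S=false, T=true} (R) contributes 2 new; branch {P=true, Q=true, S=true, T=false} (R) contributes 0 new. Total: 12.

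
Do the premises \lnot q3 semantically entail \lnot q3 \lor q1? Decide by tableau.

Yes

Initial set: {\lnot q3; \lnot (\lnot q3 \lor q1)}.
\lnot (\lnot q3 \lor q1): α-rule — add \lnot \lnot q3, \lnot q1.
× closes — contains both q3 and \lnot q3.
All 1 branch closes.
Every branch closed, so the premises entail the conclusion.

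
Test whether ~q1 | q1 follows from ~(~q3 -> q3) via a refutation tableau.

Yes

Initial set: {T ~(~q3 -> q3); F (~q1 | q1)}.
T ~(~q3 -> q3): α-rule — add T ~q3, F q3.
F (~q1 | q1): α-rule — add F ~q1, F q1.
× closes — contains both q1 and ~q1.
All 1 branch closes.
Every branch closed, so the premises entail the conclusion.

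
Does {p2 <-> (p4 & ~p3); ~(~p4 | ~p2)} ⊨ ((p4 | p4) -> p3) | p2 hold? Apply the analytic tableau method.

Initial set: {(p2 <-> (p4 & ~p3)); ~(~p4 | ~p2); ~(((p4 | p4) -> p3) | p2)}.
~(~p4 | ~p2): α-rule — add ~~p4, ~~p2.
~(((p4 | p4) -> p3) | p2): α-rule — add ~((p4 | p4) -> p3), ~p2.
× closes — contains both p2 and ~p2.
All 1 branch closes.
Every branch closed, so the premises entail the conclusion.

Yes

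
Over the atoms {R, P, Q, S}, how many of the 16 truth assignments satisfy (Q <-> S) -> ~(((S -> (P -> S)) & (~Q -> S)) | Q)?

12

Initial set: {((Q <-> S) -> ~(((S -> (P -> S)) & (~Q -> S)) | Q))}.
((Q <-> S) -> ~(((S -> (P -> S)) & (~Q -> S)) | Q)): β-rule — branch into ~(Q <-> S)  //  ~(((S -> (P -> S)) & (~Q -> S)) | Q).
  branch 1 (add ~(Q <-> S)):
    ~(Q <-> S): β-rule — branch into Q, ~S  //  ~Q, S.
      branch 1.1 (add Q, ~S):
        ○ open, literals {Q=1, S=0}.
      branch 1.2 (add ~Q, S):
        ○ open, literals {Q=0, S=1}.
  branch 2 (add ~(((S -> (P -> S)) & (~Q -> S)) | Q)):
    ~(((S -> (P -> S)) & (~Q -> S)) | Q): α-rule — add ~((S -> (P -> S)) & (~Q -> S)), ~Q.
    ~((S -> (P -> S)) & (~Q -> S)): β-rule — branch into ~(S -> (P -> S))  //  ~(~Q -> S).
      branch 2.1 (add ~(S -> (P -> S))):
        ~(S -> (P -> S)): α-rule — add S, ~(P -> S).
        ~(P -> S): α-rule — add P, ~S.
        × closes — contains both S and ~S.
      branch 2.2 (add ~(~Q -> S)):
        ~(~Q -> S): α-rule — add ~Q, ~S.
        ○ open, literals {Q=0, S=0}.
1 branch closed, 3 open.
Each open branch fixes some atoms; the unmentioned ones are free. Counting distinct full assignments: branch {Q=1, S=0} (R, P) contributes 4 new; branch {Q=0, S=1} (R, P) contributes 4 new; branch {Q=0, S=0} (R, P) contributes 4 new. Total: 12.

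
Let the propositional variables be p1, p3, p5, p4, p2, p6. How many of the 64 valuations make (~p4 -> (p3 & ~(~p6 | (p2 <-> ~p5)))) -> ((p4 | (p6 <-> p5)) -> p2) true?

48

Initial set: {((~p4 -> (p3 & ~(~p6 | (p2 <-> ~p5)))) -> ((p4 | (p6 <-> p5)) -> p2))}.
((~p4 -> (p3 & ~(~p6 | (p2 <-> ~p5)))) -> ((p4 | (p6 <-> p5)) -> p2)): β-rule — branch into ~(~p4 -> (p3 & ~(~p6 | (p2 <-> ~p5))))  //  ((p4 | (p6 <-> p5)) -> p2).
  branch 1 (add ~(~p4 -> (p3 & ~(~p6 | (p2 <-> ~p5))))):
    ~(~p4 -> (p3 & ~(~p6 | (p2 <-> ~p5)))): α-rule — add ~p4, ~(p3 & ~(~p6 | (p2 <-> ~p5))).
    ~(p3 & ~(~p6 | (p2 <-> ~p5))): β-rule — branch into ~p3  //  ~~(~p6 | (p2 <-> ~p5)).
      branch 1.1 (add ~p3):
        ○ open, literals {p3=false, p4=false}.
      branch 1.2 (add ~~(~p6 | (p2 <-> ~p5))):
        ~~(~p6 | (p2 <-> ~p5)): β-rule — branch into ~p6  //  (p2 <-> ~p5).
          branch 1.2.1 (add ~p6):
            ○ open, literals {p4=false, p6=false}.
          branch 1.2.2 (add (p2 <-> ~p5)):
            (p2 <-> ~p5): β-rule — branch into p2, ~p5  //  ~p2, ~~p5.
              branch 1.2.2.1 (add p2, ~p5):
                ○ open, literals {p2=true, p4=false, p5=false}.
              branch 1.2.2.2 (add ~p2, ~~p5):
                ○ open, literals {p2=false, p4=false, p5=true}.
  branch 2 (add ((p4 | (p6 <-> p5)) -> p2)):
    ((p4 | (p6 <-> p5)) -> p2): β-rule — branch into ~(p4 | (p6 <-> p5))  //  p2.
      branch 2.1 (add ~(p4 | (p6 <-> p5))):
        ~(p4 | (p6 <-> p5)): α-rule — add ~p4, ~(p6 <-> p5).
        ~(p6 <-> p5): β-rule — branch into p6, ~p5  //  ~p6, p5.
          branch 2.1.1 (add p6, ~p5):
            ○ open, literals {p4=false, p5=false, p6=true}.
          branch 2.1.2 (add ~p6, p5):
            ○ open, literals {p4=false, p5=true, p6=false}.
      branch 2.2 (add p2):
        ○ open, literals {p2=true}.
0 branches closed, 7 open.
Each open branch fixes some atoms; the unmentioned ones are free. Counting distinct full assignments: branch {p3=false, p4=false} (p1, p5, p2, p6) contributes 16 new; branch {p4=false, p6=false} (p1, p3, p5, p2) contributes 8 new; branch {p2=true, p4=false, p5=false} (p1, p3, p6) contributes 2 new; branch {p2=false, p4=false, p5=true} (p1, p3, p6) contributes 2 new; branch {p4=false, p5=false, p6=true} (p1, p3, p2) contributes 2 new; branch {p4=false, p5=true, p6=false} (p1, p3, p2) contributes 0 new; branch {p2=true} (p1, p3, p5, p4, p6) contributes 18 new. Total: 48.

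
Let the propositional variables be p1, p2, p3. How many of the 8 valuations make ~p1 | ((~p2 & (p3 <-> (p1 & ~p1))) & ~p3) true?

Initial set: {T (~p1 | ((~p2 & (p3 <-> (p1 & ~p1))) & ~p3))}.
T (~p1 | ((~p2 & (p3 <-> (p1 & ~p1))) & ~p3)): β-rule — branch into T ~p1  //  T ((~p2 & (p3 <-> (p1 & ~p1))) & ~p3).
  branch 1 (add T ~p1):
    ○ open, literals {p1=false}.
  branch 2 (add T ((~p2 & (p3 <-> (p1 & ~p1))) & ~p3)):
    T ((~p2 & (p3 <-> (p1 & ~p1))) & ~p3): α-rule — add T (~p2 & (p3 <-> (p1 & ~p1))), T ~p3.
    T (~p2 & (p3 <-> (p1 & ~p1))): α-rule — add T ~p2, T (p3 <-> (p1 & ~p1)).
    T (p3 <-> (p1 & ~p1)): β-rule — branch into T p3, T (p1 & ~p1)  //  F p3, F (p1 & ~p1).
      branch 2.1 (add T p3, T (p1 & ~p1)):
        × closes — contains both p3 and ~p3.
      branch 2.2 (add F p3, F (p1 & ~p1)):
        F (p1 & ~p1): β-rule — branch into F p1  //  F ~p1.
          branch 2.2.1 (add F p1):
            ○ open, literals {p1=false, p2=false, p3=false}.
          branch 2.2.2 (add F ~p1):
            ○ open, literals {p1=true, p2=false, p3=false}.
1 branch closed, 3 open.
Each open branch fixes some atoms; the unmentioned ones are free. Counting distinct full assignments: branch {p1=false} (p2, p3) contributes 4 new; branch {p1=false, p2=false, p3=false} (none free) contributes 0 new; branch {p1=true, p2=false, p3=false} (none free) contributes 1 new. Total: 5.

5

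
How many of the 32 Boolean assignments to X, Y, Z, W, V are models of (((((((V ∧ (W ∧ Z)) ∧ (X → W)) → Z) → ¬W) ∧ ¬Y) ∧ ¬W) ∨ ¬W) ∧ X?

8

Initial set: {((((((((V ∧ (W ∧ Z)) ∧ (X → W)) → Z) → ¬W) ∧ ¬Y) ∧ ¬W) ∨ ¬W) ∧ X)}.
((((((((V ∧ (W ∧ Z)) ∧ (X → W)) → Z) → ¬W) ∧ ¬Y) ∧ ¬W) ∨ ¬W) ∧ X): α-rule — add (((((((V ∧ (W ∧ Z)) ∧ (X → W)) → Z) → ¬W) ∧ ¬Y) ∧ ¬W) ∨ ¬W), X.
(((((((V ∧ (W ∧ Z)) ∧ (X → W)) → Z) → ¬W) ∧ ¬Y) ∧ ¬W) ∨ ¬W): β-rule — branch into ((((((V ∧ (W ∧ Z)) ∧ (X → W)) → Z) → ¬W) ∧ ¬Y) ∧ ¬W)  //  ¬W.
  branch 1 (add ((((((V ∧ (W ∧ Z)) ∧ (X → W)) → Z) → ¬W) ∧ ¬Y) ∧ ¬W)):
    ((((((V ∧ (W ∧ Z)) ∧ (X → W)) → Z) → ¬W) ∧ ¬Y) ∧ ¬W): α-rule — add (((((V ∧ (W ∧ Z)) ∧ (X → W)) → Z) → ¬W) ∧ ¬Y), ¬W.
    (((((V ∧ (W ∧ Z)) ∧ (X → W)) → Z) → ¬W) ∧ ¬Y): α-rule — add ((((V ∧ (W ∧ Z)) ∧ (X → W)) → Z) → ¬W), ¬Y.
    ((((V ∧ (W ∧ Z)) ∧ (X → W)) → Z) → ¬W): β-rule — branch into ¬(((V ∧ (W ∧ Z)) ∧ (X → W)) → Z)  //  ¬W.
      branch 1.1 (add ¬(((V ∧ (W ∧ Z)) ∧ (X → W)) → Z)):
        ¬(((V ∧ (W ∧ Z)) ∧ (X → W)) → Z): α-rule — add ((V ∧ (W ∧ Z)) ∧ (X → W)), ¬Z.
        ((V ∧ (W ∧ Z)) ∧ (X → W)): α-rule — add (V ∧ (W ∧ Z)), (X → W).
        (V ∧ (W ∧ Z)): α-rule — add V, (W ∧ Z).
        (W ∧ Z): α-rule — add W, Z.
        × closes — contains both W and ¬W.
      branch 1.2 (add ¬W):
        ○ open, literals {W=false, X=true, Y=false}.
  branch 2 (add ¬W):
    ○ open, literals {W=false, X=true}.
1 branch closed, 2 open.
Each open branch fixes some atoms; the unmentioned ones are free. Counting distinct full assignments: branch {W=false, X=true, Y=false} (Z, V) contributes 4 new; branch {W=false, X=true} (Y, Z, V) contributes 4 new. Total: 8.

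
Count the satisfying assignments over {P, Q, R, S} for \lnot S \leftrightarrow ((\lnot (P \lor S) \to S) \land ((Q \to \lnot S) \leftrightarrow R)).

Initial set: {(\lnot S \leftrightarrow ((\lnot (P \lor S) \to S) \land ((Q \to \lnot S) \leftrightarrow R)))}.
(\lnot S \leftrightarrow ((\lnot (P \lor S) \to S) \land ((Q \to \lnot S) \leftrightarrow R))): β-rule — branch into \lnot S, ((\lnot (P \lor S) \to S) \land ((Q \to \lnot S) \leftrightarrow R))  //  \lnot \lnot S, \lnot ((\lnot (P \lor S) \to S) \land ((Q \to \lnot S) \leftrightarrow R)).
  branch 1 (add \lnot S, ((\lnot (P \lor S) \to S) \land ((Q \to \lnot S) \leftrightarrow R))):
    ((\lnot (P \lor S) \to S) \land ((Q \to \lnot S) \leftrightarrow R)): α-rule — add (\lnot (P \lor S) \to S), ((Q \to \lnot S) \leftrightarrow R).
    (\lnot (P \lor S) \to S): β-rule — branch into \lnot \lnot (P \lor S)  //  S.
      branch 1.1 (add \lnot \lnot (P \lor S)):
        ((Q \to \lnot S) \leftrightarrow R): β-rule — branch into (Q \to \lnot S), R  //  \lnot (Q \to \lnot S), \lnot R.
          branch 1.1.1 (add (Q \to \lnot S), R):
            \lnot \lnot (P \lor S): β-rule — branch into P  //  S.
              branch 1.1.1.1 (add P):
                (Q \to \lnot S): β-rule — branch into \lnot Q  //  \lnot S.
                  branch 1.1.1.1.1 (add \lnot Q):
                    ○ open, literals {P=true, Q=false, R=true, S=false}.
                  branch 1.1.1.1.2 (add \lnot S):
                    ○ open, literals {P=true, R=true, S=false}.
              branch 1.1.1.2 (add S):
                × closes — contains both S and \lnot S.
          branch 1.1.2 (add \lnot (Q \to \lnot S), \lnot R):
            \lnot (Q \to \lnot S): α-rule — add Q, \lnot \lnot S.
            × closes — contains both S and \lnot S.
      branch 1.2 (add S):
        × closes — contains both S and \lnot S.
  branch 2 (add \lnot \lnot S, \lnot ((\lnot (P \lor S) \to S) \land ((Q \to \lnot S) \leftrightarrow R))):
    \lnot ((\lnot (P \lor S) \to S) \land ((Q \to \lnot S) \leftrightarrow R)): β-rule — branch into \lnot (\lnot (P \lor S) \to S)  //  \lnot ((Q \to \lnot S) \leftrightarrow R).
      branch 2.1 (add \lnot (\lnot (P \lor S) \to S)):
        \lnot (\lnot (P \lor S) \to S): α-rule — add \lnot (P \lor S), \lnot S.
        × closes — contains both S and \lnot S.
      branch 2.2 (add \lnot ((Q \to \lnot S) \leftrightarrow R)):
        \lnot ((Q \to \lnot S) \leftrightarrow R): β-rule — branch into (Q \to \lnot S), \lnot R  //  \lnot (Q \to \lnot S), R.
          branch 2.2.1 (add (Q \to \lnot S), \lnot R):
            (Q \to \lnot S): β-rule — branch into \lnot Q  //  \lnot S.
              branch 2.2.1.1 (add \lnot Q):
                ○ open, literals {Q=false, R=false, S=true}.
              branch 2.2.1.2 (add \lnot S):
                × closes — contains both S and \lnot S.
          branch 2.2.2 (add \lnot (Q \to \lnot S), R):
            \lnot (Q \to \lnot S): α-rule — add Q, \lnot \lnot S.
            ○ open, literals {Q=true, R=true, S=true}.
5 branches closed, 4 open.
Each open branch fixes some atoms; the unmentioned ones are free. Counting distinct full assignments: branch {P=true, Q=false, R=true, S=false} (none free) contributes 1 new; branch {P=true, R=true, S=false} (Q) contributes 1 new; branch {Q=false, R=false, S=true} (P) contributes 2 new; branch {Q=true, R=true, S=true} (P) contributes 2 new. Total: 6.

6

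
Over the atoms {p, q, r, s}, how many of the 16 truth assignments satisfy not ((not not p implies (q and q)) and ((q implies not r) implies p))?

Initial set: {T not ((not not p implies (q and q)) and ((q implies not r) implies p))}.
T not ((not not p implies (q and q)) and ((q implies not r) implies p)): β-rule — branch into F (not not p implies (q and q))  //  F ((q implies not r) implies p).
  branch 1 (add F (not not p implies (q and q))):
    F (not not p implies (q and q)): α-rule — add T not not p, F (q and q).
    T not not p: drop double negation, giving T p.
    F (q and q): β-rule — branch into F q  //  F q.
      branch 1.1 (add F q):
        ○ open, literals {p=true, q=false}.
      branch 1.2 (add F q):
        ○ open, literals {p=true, q=false}.
  branch 2 (add F ((q implies not r) implies p)):
    F ((q implies not r) implies p): α-rule — add T (q implies not r), F p.
    T (q implies not r): β-rule — branch into F q  //  T not r.
      branch 2.1 (add F q):
        ○ open, literals {p=false, q=false}.
      branch 2.2 (add T not r):
        ○ open, literals {p=false, r=false}.
0 branches closed, 4 open.
Each open branch fixes some atoms; the unmentioned ones are free. Counting distinct full assignments: branch {p=true, q=false} (r, s) contributes 4 new; branch {p=true, q=false} (r, s) contributes 0 new; branch {p=false, q=false} (r, s) contributes 4 new; branch {p=false, r=false} (q, s) contributes 2 new. Total: 10.

10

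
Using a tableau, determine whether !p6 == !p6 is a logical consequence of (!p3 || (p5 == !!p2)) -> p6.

Initial set: {((!p3 || (p5 == !!p2)) -> p6); !(!p6 == !p6)}.
((!p3 || (p5 == !!p2)) -> p6): β-rule — branch into !(!p3 || (p5 == !!p2))  //  p6.
  branch 1 (add !(!p3 || (p5 == !!p2))):
    !(!p3 || (p5 == !!p2)): α-rule — add !!p3, !(p5 == !!p2).
    !(!p6 == !p6): β-rule — branch into !p6, !!p6  //  !!p6, !p6.
      branch 1.1 (add !p6, !!p6):
        × closes — contains both p6 and !p6.
      branch 1.2 (add !!p6, !p6):
        × closes — contains both p6 and !p6.
  branch 2 (add p6):
    !(!p6 == !p6): β-rule — branch into !p6, !!p6  //  !!p6, !p6.
      branch 2.1 (add !p6, !!p6):
        × closes — contains both p6 and !p6.
      branch 2.2 (add !!p6, !p6):
        × closes — contains both p6 and !p6.
All 4 branches close.
Every branch closed, so the premises entail the conclusion.

Yes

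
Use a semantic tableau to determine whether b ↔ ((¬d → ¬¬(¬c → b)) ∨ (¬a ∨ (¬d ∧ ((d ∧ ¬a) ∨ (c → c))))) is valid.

Assume the negation and expand:
Initial set: {¬(b ↔ ((¬d → ¬¬(¬c → b)) ∨ (¬a ∨ (¬d ∧ ((d ∧ ¬a) ∨ (c → c))))))}.
¬(b ↔ ((¬d → ¬¬(¬c → b)) ∨ (¬a ∨ (¬d ∧ ((d ∧ ¬a) ∨ (c → c)))))): β-rule — branch into b, ¬((¬d → ¬¬(¬c → b)) ∨ (¬a ∨ (¬d ∧ ((d ∧ ¬a) ∨ (c → c)))))  //  ¬b, ((¬d → ¬¬(¬c → b)) ∨ (¬a ∨ (¬d ∧ ((d ∧ ¬a) ∨ (c → c))))).
  branch 1 (add b, ¬((¬d → ¬¬(¬c → b)) ∨ (¬a ∨ (¬d ∧ ((d ∧ ¬a) ∨ (c → c)))))):
    ¬((¬d → ¬¬(¬c → b)) ∨ (¬a ∨ (¬d ∧ ((d ∧ ¬a) ∨ (c → c))))): α-rule — add ¬(¬d → ¬¬(¬c → b)), ¬(¬a ∨ (¬d ∧ ((d ∧ ¬a) ∨ (c → c)))).
    ¬(¬d → ¬¬(¬c → b)): α-rule — add ¬d, ¬¬¬(¬c → b).
    ¬(¬a ∨ (¬d ∧ ((d ∧ ¬a) ∨ (c → c)))): α-rule — add ¬¬a, ¬(¬d ∧ ((d ∧ ¬a) ∨ (c → c))).
    ¬¬¬(¬c → b): drop double negation, giving ¬(¬c → b).
    ¬(¬c → b): α-rule — add ¬c, ¬b.
    × closes — contains both b and ¬b.
  branch 2 (add ¬b, ((¬d → ¬¬(¬c → b)) ∨ (¬a ∨ (¬d ∧ ((d ∧ ¬a) ∨ (c → c)))))):
    ((¬d → ¬¬(¬c → b)) ∨ (¬a ∨ (¬d ∧ ((d ∧ ¬a) ∨ (c → c))))): β-rule — branch into (¬d → ¬¬(¬c → b))  //  (¬a ∨ (¬d ∧ ((d ∧ ¬a) ∨ (c → c)))).
      branch 2.1 (add (¬d → ¬¬(¬c → b))):
        (¬d → ¬¬(¬c → b)): β-rule — branch into ¬¬d  //  ¬¬(¬c → b).
          branch 2.1.1 (add ¬¬d):
            ○ open, literals {b=false, d=true}.
          branch 2.1.2 (add ¬¬(¬c → b)):
            ¬¬(¬c → b): drop double negation, giving (¬c → b).
            (¬c → b): β-rule — branch into ¬¬c  //  b.
              branch 2.1.2.1 (add ¬¬c):
                ○ open, literals {b=false, c=true}.
              branch 2.1.2.2 (add b):
                × closes — contains both b and ¬b.
      branch 2.2 (add (¬a ∨ (¬d ∧ ((d ∧ ¬a) ∨ (c → c))))):
        (¬a ∨ (¬d ∧ ((d ∧ ¬a) ∨ (c → c)))): β-rule — branch into ¬a  //  (¬d ∧ ((d ∧ ¬a) ∨ (c → c))).
          branch 2.2.1 (add ¬a):
            ○ open, literals {a=false, b=false}.
          branch 2.2.2 (add (¬d ∧ ((d ∧ ¬a) ∨ (c → c)))):
            (¬d ∧ ((d ∧ ¬a) ∨ (c → c))): α-rule — add ¬d, ((d ∧ ¬a) ∨ (c → c)).
            ((d ∧ ¬a) ∨ (c → c)): β-rule — branch into (d ∧ ¬a)  //  (c → c).
              branch 2.2.2.1 (add (d ∧ ¬a)):
                (d ∧ ¬a): α-rule — add d, ¬a.
                × closes — contains both d and ¬d.
              branch 2.2.2.2 (add (c → c)):
                (c → c): β-rule — branch into ¬c  //  c.
                  branch 2.2.2.2.1 (add ¬c):
                    ○ open, literals {b=false, c=false, d=false}.
                  branch 2.2.2.2.2 (add c):
                    ○ open, literals {b=false, c=true, d=false}.
3 branches closed, 5 open.
An open branch gives a countermodel: b=false, d=true (unmentioned atoms arbitrary); under it the original formula is false.

Not valid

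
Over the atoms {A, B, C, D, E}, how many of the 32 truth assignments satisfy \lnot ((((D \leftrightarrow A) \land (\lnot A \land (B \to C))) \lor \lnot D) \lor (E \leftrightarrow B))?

Initial set: {\lnot ((((D \leftrightarrow A) \land (\lnot A \land (B \to C))) \lor \lnot D) \lor (E \leftrightarrow B))}.
\lnot ((((D \leftrightarrow A) \land (\lnot A \land (B \to C))) \lor \lnot D) \lor (E \leftrightarrow B)): α-rule — add \lnot (((D \leftrightarrow A) \land (\lnot A \land (B \to C))) \lor \lnot D), \lnot (E \leftrightarrow B).
\lnot (((D \leftrightarrow A) \land (\lnot A \land (B \to C))) \lor \lnot D): α-rule — add \lnot ((D \leftrightarrow A) \land (\lnot A \land (B \to C))), \lnot \lnot D.
\lnot (E \leftrightarrow B): β-rule — branch into E, \lnot B  //  \lnot E, B.
  branch 1 (add E, \lnot B):
    \lnot ((D \leftrightarrow A) \land (\lnot A \land (B \to C))): β-rule — branch into \lnot (D \leftrightarrow A)  //  \lnot (\lnot A \land (B \to C)).
      branch 1.1 (add \lnot (D \leftrightarrow A)):
        \lnot (D \leftrightarrow A): β-rule — branch into D, \lnot A  //  \lnot D, A.
          branch 1.1.1 (add D, \lnot A):
            ○ open, literals {A=false, B=false, D=true, E=true}.
          branch 1.1.2 (add \lnot D, A):
            × closes — contains both D and \lnot D.
      branch 1.2 (add \lnot (\lnot A \land (B \to C))):
        \lnot (\lnot A \land (B \to C)): β-rule — branch into \lnot \lnot A  //  \lnot (B \to C).
          branch 1.2.1 (add \lnot \lnot A):
            ○ open, literals {A=true, B=false, D=true, E=true}.
          branch 1.2.2 (add \lnot (B \to C)):
            \lnot (B \to C): α-rule — add B, \lnot C.
            × closes — contains both B and \lnot B.
  branch 2 (add \lnot E, B):
    \lnot ((D \leftrightarrow A) \land (\lnot A \land (B \to C))): β-rule — branch into \lnot (D \leftrightarrow A)  //  \lnot (\lnot A \land (B \to C)).
      branch 2.1 (add \lnot (D \leftrightarrow A)):
        \lnot (D \leftrightarrow A): β-rule — branch into D, \lnot A  //  \lnot D, A.
          branch 2.1.1 (add D, \lnot A):
            ○ open, literals {A=false, B=true, D=true, E=false}.
          branch 2.1.2 (add \lnot D, A):
            × closes — contains both D and \lnot D.
      branch 2.2 (add \lnot (\lnot A \land (B \to C))):
        \lnot (\lnot A \land (B \to C)): β-rule — branch into \lnot \lnot A  //  \lnot (B \to C).
          branch 2.2.1 (add \lnot \lnot A):
            ○ open, literals {A=true, B=true, D=true, E=false}.
          branch 2.2.2 (add \lnot (B \to C)):
            \lnot (B \to C): α-rule — add B, \lnot C.
            ○ open, literals {B=true, C=false, D=true, E=false}.
3 branches closed, 5 open.
Each open branch fixes some atoms; the unmentioned ones are free. Counting distinct full assignments: branch {A=false, B=false, D=true, E=true} (C) contributes 2 new; branch {A=true, B=false, D=true, E=true} (C) contributes 2 new; branch {A=false, B=true, D=true, E=false} (C) contributes 2 new; branch {A=true, B=true, D=true, E=false} (C) contributes 2 new; branch {B=true, C=false, D=true, E=false} (A) contributes 0 new. Total: 8.

8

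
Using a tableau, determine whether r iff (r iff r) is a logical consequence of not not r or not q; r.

Initial set: {(not not r or not q); r; not (r iff (r iff r))}.
(not not r or not q): β-rule — branch into not not r  //  not q.
  branch 1 (add not not r):
    not not r: drop double negation, giving r.
    not (r iff (r iff r)): β-rule — branch into r, not (r iff r)  //  not r, (r iff r).
      branch 1.1 (add r, not (r iff r)):
        not (r iff r): β-rule — branch into r, not r  //  not r, r.
          branch 1.1.1 (add r, not r):
            × closes — contains both r and not r.
          branch 1.1.2 (add not r, r):
            × closes — contains both r and not r.
      branch 1.2 (add not r, (r iff r)):
        × closes — contains both r and not r.
  branch 2 (add not q):
    not (r iff (r iff r)): β-rule — branch into r, not (r iff r)  //  not r, (r iff r).
      branch 2.1 (add r, not (r iff r)):
        not (r iff r): β-rule — branch into r, not r  //  not r, r.
          branch 2.1.1 (add r, not r):
            × closes — contains both r and not r.
          branch 2.1.2 (add not r, r):
            × closes — contains both r and not r.
      branch 2.2 (add not r, (r iff r)):
        × closes — contains both r and not r.
All 6 branches close.
Every branch closed, so the premises entail the conclusion.

Yes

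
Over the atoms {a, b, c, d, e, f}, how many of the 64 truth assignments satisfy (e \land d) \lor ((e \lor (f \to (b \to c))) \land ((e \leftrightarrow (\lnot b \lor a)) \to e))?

Initial set: {T ((e \land d) \lor ((e \lor (f \to (b \to c))) \land ((e \leftrightarrow (\lnot b \lor a)) \to e)))}.
T ((e \land d) \lor ((e \lor (f \to (b \to c))) \land ((e \leftrightarrow (\lnot b \lor a)) \to e))): β-rule — branch into T (e \land d)  //  T ((e \lor (f \to (b \to c))) \land ((e \leftrightarrow (\lnot b \lor a)) \to e)).
  branch 1 (add T (e \land d)):
    T (e \land d): α-rule — add T e, T d.
    ○ open, literals {d=1, e=1}.
  branch 2 (add T ((e \lor (f \to (b \to c))) \land ((e \leftrightarrow (\lnot b \lor a)) \to e))):
    T ((e \lor (f \to (b \to c))) \land ((e \leftrightarrow (\lnot b \lor a)) \to e)): α-rule — add T (e \lor (f \to (b \to c))), T ((e \leftrightarrow (\lnot b \lor a)) \to e).
    T (e \lor (f \to (b \to c))): β-rule — branch into T e  //  T (f \to (b \to c)).
      branch 2.1 (add T e):
        T ((e \leftrightarrow (\lnot b \lor a)) \to e): β-rule — branch into F (e \leftrightarrow (\lnot b \lor a))  //  T e.
          branch 2.1.1 (add F (e \leftrightarrow (\lnot b \lor a))):
            F (e \leftrightarrow (\lnot b \lor a)): β-rule — branch into T e, F (\lnot b \lor a)  //  F e, T (\lnot b \lor a).
              branch 2.1.1.1 (add T e, F (\lnot b \lor a)):
                F (\lnot b \lor a): α-rule — add F \lnot b, F a.
                ○ open, literals {a=0, b=1, e=1}.
              branch 2.1.1.2 (add F e, T (\lnot b \lor a)):
                × closes — contains both e and \lnot e.
          branch 2.1.2 (add T e):
            ○ open, literals {e=1}.
      branch 2.2 (add T (f \to (b \to c))):
        T ((e \leftrightarrow (\lnot b \lor a)) \to e): β-rule — branch into F (e \leftrightarrow (\lnot b \lor a))  //  T e.
          branch 2.2.1 (add F (e \leftrightarrow (\lnot b \lor a))):
            T (f \to (b \to c)): β-rule — branch into F f  //  T (b \to c).
              branch 2.2.1.1 (add F f):
                F (e \leftrightarrow (\lnot b \lor a)): β-rule — branch into T e, F (\lnot b \lor a)  //  F e, T (\lnot b \lor a).
                  branch 2.2.1.1.1 (add T e, F (\lnot b \lor a)):
                    F (\lnot b \lor a): α-rule — add F \lnot b, F a.
                    ○ open, literals {a=0, b=1, e=1, f=0}.
                  branch 2.2.1.1.2 (add F e, T (\lnot b \lor a)):
                    T (\lnot b \lor a): β-rule — branch into T \lnot b  //  T a.
                      branch 2.2.1.1.2.1 (add T \lnot b):
                        ○ open, literals {b=0, e=0, f=0}.
                      branch 2.2.1.1.2.2 (add T a):
                        ○ open, literals {a=1, e=0, f=0}.
              branch 2.2.1.2 (add T (b \to c)):
                F (e \leftrightarrow (\lnot b \lor a)): β-rule — branch into T e, F (\lnot b \lor a)  //  F e, T (\lnot b \lor a).
                  branch 2.2.1.2.1 (add T e, F (\lnot b \lor a)):
                    F (\lnot b \lor a): α-rule — add F \lnot b, F a.
                    T (b \to c): β-rule — branch into F b  //  T c.
                      branch 2.2.1.2.1.1 (add F b):
                        × closes — contains both b and \lnot b.
                      branch 2.2.1.2.1.2 (add T c):
                        ○ open, literals {a=0, b=1, c=1, e=1}.
                  branch 2.2.1.2.2 (add F e, T (\lnot b \lor a)):
                    T (b \to c): β-rule — branch into F b  //  T c.
                      branch 2.2.1.2.2.1 (add F b):
                        T (\lnot b \lor a): β-rule — branch into T \lnot b  //  T a.
                          branch 2.2.1.2.2.1.1 (add T \lnot b):
                            ○ open, literals {b=0, e=0}.
                          branch 2.2.1.2.2.1.2 (add T a):
                            ○ open, literals {a=1, b=0, e=0}.
                      branch 2.2.1.2.2.2 (add T c):
                        T (\lnot b \lor a): β-rule — branch into T \lnot b  //  T a.
                          branch 2.2.1.2.2.2.1 (add T \lnot b):
                            ○ open, literals {b=0, c=1, e=0}.
                          branch 2.2.1.2.2.2.2 (add T a):
                            ○ open, literals {a=1, c=1, e=0}.
          branch 2.2.2 (add T e):
            T (f \to (b \to c)): β-rule — branch into F f  //  T (b \to c).
              branch 2.2.2.1 (add F f):
                ○ open, literals {e=1, f=0}.
              branch 2.2.2.2 (add T (b \to c)):
                T (b \to c): β-rule — branch into F b  //  T c.
                  branch 2.2.2.2.1 (add F b):
                    ○ open, literals {b=0, e=1}.
                  branch 2.2.2.2.2 (add T c):
                    ○ open, literals {c=1, e=1}.
2 branches closed, 14 open.
Each open branch fixes some atoms; the unmentioned ones are free. Counting distinct full assignments: branch {d=1, e=1} (a, b, c, f) contributes 16 new; branch {a=0, b=1, e=1} (c, d, f) contributes 4 new; branch {e=1} (a, b, c, d, f) contributes 12 new; branch {a=0, b=1, e=1, f=0} (c, d) contributes 0 new; branch {b=0, e=0, f=0} (a, c, d) contributes 8 new; branch {a=1, e=0, f=0} (b, c, d) contributes 4 new; branch {a=0, b=1, c=1, e=1} (d, f) contributes 0 new; branch {b=0, e=0} (a, c, d, f) contributes 8 new; branch {a=1, b=0, e=0} (c, d, f) contributes 0 new; branch {b=0, c=1, e=0} (a, d, f) contributes 0 new; branch {a=1, c=1, e=0} (b, d, f) contributes 2 new; branch {e=1, f=0} (a, b, c, d) contributes 0 new; branch {b=0, e=1} (a, c, d, f) contributes 0 new; branch {c=1, e=1} (a, b, d, f) contributes 0 new. Total: 54.

54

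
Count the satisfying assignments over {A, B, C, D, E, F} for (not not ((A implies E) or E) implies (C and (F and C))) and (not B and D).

7

Initial set: {((not not ((A implies E) or E) implies (C and (F and C))) and (not B and D))}.
((not not ((A implies E) or E) implies (C and (F and C))) and (not B and D)): α-rule — add (not not ((A implies E) or E) implies (C and (F and C))), (not B and D).
(not B and D): α-rule — add not B, D.
(not not ((A implies E) or E) implies (C and (F and C))): β-rule — branch into not not not ((A implies E) or E)  //  (C and (F and C)).
  branch 1 (add not not not ((A implies E) or E)):
    not not not ((A implies E) or E): drop double negation, giving not ((A implies E) or E).
    not ((A implies E) or E): α-rule — add not (A implies E), not E.
    not (A implies E): α-rule — add A, not E.
    ○ open, literals {A=1, B=0, D=1, E=0}.
  branch 2 (add (C and (F and C))):
    (C and (F and C)): α-rule — add C, (F and C).
    (F and C): α-rule — add F, C.
    ○ open, literals {B=0, C=1, D=1, F=1}.
0 branches closed, 2 open.
Each open branch fixes some atoms; the unmentioned ones are free. Counting distinct full assignments: branch {A=1, B=0, D=1, E=0} (C, F) contributes 4 new; branch {B=0, C=1, D=1, F=1} (A, E) contributes 3 new. Total: 7.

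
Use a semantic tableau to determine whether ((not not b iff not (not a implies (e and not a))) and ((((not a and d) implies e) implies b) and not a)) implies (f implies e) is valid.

Assume the negation and expand:
Initial set: {F (((not not b iff not (not a implies (e and not a))) and ((((not a and d) implies e) implies b) and not a)) implies (f implies e))}.
F (((not not b iff not (not a implies (e and not a))) and ((((not a and d) implies e) implies b) and not a)) implies (f implies e)): α-rule — add T ((not not b iff not (not a implies (e and not a))) and ((((not a and d) implies e) implies b) and not a)), F (f implies e).
T ((not not b iff not (not a implies (e and not a))) and ((((not a and d) implies e) implies b) and not a)): α-rule — add T (not not b iff not (not a implies (e and not a))), T ((((not a and d) implies e) implies b) and not a).
F (f implies e): α-rule — add T f, F e.
T ((((not a and d) implies e) implies b) and not a): α-rule — add T (((not a and d) implies e) implies b), T not a.
T (not not b iff not (not a implies (e and not a))): β-rule — branch into T not not b, T not (not a implies (e and not a))  //  F not not b, F not (not a implies (e and not a)).
  branch 1 (add T not not b, T not (not a implies (e and not a))):
    T not not b: drop double negation, giving T b.
    T not (not a implies (e and not a)): α-rule — add T not a, F (e and not a).
    T (((not a and d) implies e) implies b): β-rule — branch into F ((not a and d) implies e)  //  T b.
      branch 1.1 (add F ((not a and d) implies e)):
        F ((not a and d) implies e): α-rule — add T (not a and d), F e.
        T (not a and d): α-rule — add T not a, T d.
        F (e and not a): β-rule — branch into F e  //  F not a.
          branch 1.1.1 (add F e):
            ○ open, literals {a=F, b=T, d=T, e=F, f=T}.
          branch 1.1.2 (add F not a):
            × closes — contains both a and not a.
      branch 1.2 (add T b):
        F (e and not a): β-rule — branch into F e  //  F not a.
          branch 1.2.1 (add F e):
            ○ open, literals {a=F, b=T, e=F, f=T}.
          branch 1.2.2 (add F not a):
            × closes — contains both a and not a.
  branch 2 (add F not not b, F not (not a implies (e and not a))):
    F not not b: drop double negation, giving F b.
    T (((not a and d) implies e) implies b): β-rule — branch into F ((not a and d) implies e)  //  T b.
      branch 2.1 (add F ((not a and d) implies e)):
        F ((not a and d) implies e): α-rule — add T (not a and d), F e.
        T (not a and d): α-rule — add T not a, T d.
        F not (not a implies (e and not a)): β-rule — branch into F not a  //  T (e and not a).
          branch 2.1.1 (add F not a):
            × closes — contains both a and not a.
          branch 2.1.2 (add T (e and not a)):
            T (e and not a): α-rule — add T e, T not a.
            × closes — contains both e and not e.
      branch 2.2 (add T b):
        × closes — contains both b and not b.
5 branches closed, 2 open.
An open branch gives a countermodel: a=F, b=T, d=T, e=F, f=T (unmentioned atoms arbitrary); under it the original formula is false.

Not valid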